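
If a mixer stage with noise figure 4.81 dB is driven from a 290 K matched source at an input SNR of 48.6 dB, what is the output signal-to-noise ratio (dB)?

43.79 dB

By definition F = SNR_in/SNR_out, so in dB: SNR_out = SNR_in − NF
SNR_out = 48.6 − 4.81 = 43.79 dB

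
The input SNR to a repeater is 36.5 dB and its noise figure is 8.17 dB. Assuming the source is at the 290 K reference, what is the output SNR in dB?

By definition F = SNR_in/SNR_out, so in dB: SNR_out = SNR_in − NF
SNR_out = 36.5 − 8.17 = 28.33 dB

28.33 dB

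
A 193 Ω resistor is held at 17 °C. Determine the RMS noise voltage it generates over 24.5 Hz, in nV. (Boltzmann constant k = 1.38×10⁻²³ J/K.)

8.70 nV

T = 17 °C + 273.15 = 290.15 K
V_n = √(4kTRB)
4kTRB = 4 × 1.38×10⁻²³ × 290.15 × 1.93×10² × 2.45×10¹ = 7.57×10⁻¹⁷ V²
V_n = √(7.57×10⁻¹⁷) = 8.70×10⁻⁹ V = 8.70 nV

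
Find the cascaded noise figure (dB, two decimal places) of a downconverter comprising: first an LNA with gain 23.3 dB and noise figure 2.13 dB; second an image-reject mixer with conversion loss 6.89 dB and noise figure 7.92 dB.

2.19 dB

Convert to linear (a loss of L dB is a gain of −L dB): F_i = 10^(NF_i/10), G_i = 10^(G_i,dB/10)
  Stage 1: F_1 = 10^(2.13/10) = 1.633, G_1 = 10^(23.3/10) = 213.8
  Stage 2: F_2 = 10^(7.92/10) = 6.194, G_2 = 10^(−6.89/10) = 0.2046
Friis cascade:
  F = 1.633 + (6.194 − 1)/213.8 = 1.657
NF = 10 log₁₀(1.657) = 2.19 dB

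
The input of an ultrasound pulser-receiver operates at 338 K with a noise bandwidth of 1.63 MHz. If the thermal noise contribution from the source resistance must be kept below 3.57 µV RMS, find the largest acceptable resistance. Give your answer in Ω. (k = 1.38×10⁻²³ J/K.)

419 Ω

Johnson–Nyquist: V_n = √(4kTRB) ⇒ R = V_n² / (4kTB)
4kTB = 4 × 1.38×10⁻²³ × 338 × 1.63×10⁶ = 3.04×10⁻¹⁴
R = (3.57×10⁻⁶)² / 3.04×10⁻¹⁴ = 4.19×10² Ω = 419 Ω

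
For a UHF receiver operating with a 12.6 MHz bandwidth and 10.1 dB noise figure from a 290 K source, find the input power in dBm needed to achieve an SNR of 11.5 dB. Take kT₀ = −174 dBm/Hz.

Sensitivity = −174 + 10 log₁₀(B) + NF + SNR_min
= −174 + 71 + 10.1 + 11.5
= −81.4 dBm → −81.4 dBm

−81.4 dBm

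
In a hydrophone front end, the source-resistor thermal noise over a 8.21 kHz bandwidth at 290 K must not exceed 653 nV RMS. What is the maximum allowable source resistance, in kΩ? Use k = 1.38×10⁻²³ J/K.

3.24 kΩ

Johnson–Nyquist: V_n = √(4kTRB) ⇒ R = V_n² / (4kTB)
4kTB = 4 × 1.38×10⁻²³ × 290 × 8.21×10³ = 1.31×10⁻¹⁶
R = (6.53×10⁻⁷)² / 1.31×10⁻¹⁶ = 3.24×10³ Ω = 3.24 kΩ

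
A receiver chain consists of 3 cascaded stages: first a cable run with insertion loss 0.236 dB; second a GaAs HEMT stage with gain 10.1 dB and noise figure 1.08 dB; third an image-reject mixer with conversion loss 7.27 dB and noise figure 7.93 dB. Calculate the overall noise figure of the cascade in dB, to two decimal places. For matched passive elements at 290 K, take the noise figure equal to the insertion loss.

Convert to linear (a loss of L dB is a gain of −L dB): F_i = 10^(NF_i/10), G_i = 10^(G_i,dB/10)
  Stage 1: F_1 = 10^(0.236/10) = 1.056, G_1 = 10^(−0.236/10) = 0.9471
  Stage 2: F_2 = 10^(1.08/10) = 1.282, G_2 = 10^(10.1/10) = 10.23
  Stage 3: F_3 = 10^(7.93/10) = 6.209, G_3 = 10^(−7.27/10) = 0.1875
Friis cascade:
  F = 1.056 + (1.282 − 1)/0.9471 + (6.209 − 1)/9.692 = 1.891
NF = 10 log₁₀(1.891) = 2.77 dB

2.77 dB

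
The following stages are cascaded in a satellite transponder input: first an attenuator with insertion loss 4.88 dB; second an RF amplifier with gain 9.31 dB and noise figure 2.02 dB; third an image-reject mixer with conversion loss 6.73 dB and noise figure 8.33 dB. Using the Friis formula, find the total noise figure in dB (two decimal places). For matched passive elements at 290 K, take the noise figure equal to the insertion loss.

8.45 dB

Convert to linear (a loss of L dB is a gain of −L dB): F_i = 10^(NF_i/10), G_i = 10^(G_i,dB/10)
  Stage 1: F_1 = 10^(4.88/10) = 3.076, G_1 = 10^(−4.88/10) = 0.3251
  Stage 2: F_2 = 10^(2.02/10) = 1.592, G_2 = 10^(9.31/10) = 8.531
  Stage 3: F_3 = 10^(8.33/10) = 6.808, G_3 = 10^(−6.73/10) = 0.2123
Friis cascade:
  F = 3.076 + (1.592 − 1)/0.3251 + (6.808 − 1)/2.773 = 6.992
NF = 10 log₁₀(6.992) = 8.45 dB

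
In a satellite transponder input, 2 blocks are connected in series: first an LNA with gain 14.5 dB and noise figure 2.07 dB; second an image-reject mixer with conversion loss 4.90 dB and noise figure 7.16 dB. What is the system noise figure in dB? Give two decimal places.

2.45 dB

Convert to linear (a loss of L dB is a gain of −L dB): F_i = 10^(NF_i/10), G_i = 10^(G_i,dB/10)
  Stage 1: F_1 = 10^(2.07/10) = 1.611, G_1 = 10^(14.5/10) = 28.18
  Stage 2: F_2 = 10^(7.16/10) = 5.200, G_2 = 10^(−4.90/10) = 0.3236
Friis cascade:
  F = 1.611 + (5.200 − 1)/28.18 = 1.760
NF = 10 log₁₀(1.760) = 2.45 dB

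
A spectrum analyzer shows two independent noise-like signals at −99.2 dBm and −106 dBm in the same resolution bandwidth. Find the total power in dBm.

−98.4 dBm

Convert to linear, add, convert back:
P₁ = 1.20×10⁻¹³ W, P₂ = 2.51×10⁻¹⁴ W
P_tot = 1.45×10⁻¹³ W → 10 log₁₀(P_tot / 10⁻³) = −98.4 dBm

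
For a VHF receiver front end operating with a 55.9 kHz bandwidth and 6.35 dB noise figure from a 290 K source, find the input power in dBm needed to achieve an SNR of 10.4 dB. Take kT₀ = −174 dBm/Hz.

Sensitivity = −174 + 10 log₁₀(B) + NF + SNR_min
= −174 + 47.47 + 6.35 + 10.4
= −109.78 dBm → −109.8 dBm

−109.8 dBm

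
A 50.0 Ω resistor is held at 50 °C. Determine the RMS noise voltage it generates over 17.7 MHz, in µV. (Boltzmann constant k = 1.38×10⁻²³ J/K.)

3.97 µV

T = 50 °C + 273.15 = 323.15 K
V_n = √(4kTRB)
4kTRB = 4 × 1.38×10⁻²³ × 323.15 × 5.00×10¹ × 1.77×10⁷ = 1.58×10⁻¹¹ V²
V_n = √(1.58×10⁻¹¹) = 3.97×10⁻⁶ V = 3.97 µV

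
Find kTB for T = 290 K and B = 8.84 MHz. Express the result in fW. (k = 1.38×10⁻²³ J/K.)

P_n = kTB = 1.38×10⁻²³ × 290 × 8.84×10⁶ = 3.54×10⁻¹⁴ W = 35.4 fW

35.4 fW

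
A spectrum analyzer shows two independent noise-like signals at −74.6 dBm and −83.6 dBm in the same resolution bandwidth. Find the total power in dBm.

Convert to linear, add, convert back:
P₁ = 3.47×10⁻¹¹ W, P₂ = 4.37×10⁻¹² W
P_tot = 3.90×10⁻¹¹ W → 10 log₁₀(P_tot / 10⁻³) = −74.1 dBm

−74.1 dBm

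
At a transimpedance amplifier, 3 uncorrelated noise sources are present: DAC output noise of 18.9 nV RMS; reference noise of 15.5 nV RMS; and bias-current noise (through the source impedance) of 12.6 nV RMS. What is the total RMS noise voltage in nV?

Uncorrelated sources add in power (mean-square): V_tot = √(ΣV_i²)
V_tot = √[(1.89×10⁻⁸)² + (1.55×10⁻⁸)² + (1.26×10⁻⁸)²] = 2.75×10⁻⁸ V = 27.5 nV

27.5 nV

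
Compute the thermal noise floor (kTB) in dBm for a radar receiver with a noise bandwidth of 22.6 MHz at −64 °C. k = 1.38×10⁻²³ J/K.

−101.9 dBm

T = −64 °C + 273.15 = 209.15 K
P_n = kTB = 1.38×10⁻²³ × 209.15 × 2.26×10⁷ = 6.52×10⁻¹⁴ W
In dBm: 10 log₁₀(6.52×10⁻¹⁴ / 10⁻³) = −101.9 dBm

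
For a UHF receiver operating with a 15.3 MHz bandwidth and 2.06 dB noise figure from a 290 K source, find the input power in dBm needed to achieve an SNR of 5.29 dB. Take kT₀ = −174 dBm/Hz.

Sensitivity = −174 + 10 log₁₀(B) + NF + SNR_min
= −174 + 71.85 + 2.06 + 5.29
= −94.80 dBm → −94.8 dBm

−94.8 dBm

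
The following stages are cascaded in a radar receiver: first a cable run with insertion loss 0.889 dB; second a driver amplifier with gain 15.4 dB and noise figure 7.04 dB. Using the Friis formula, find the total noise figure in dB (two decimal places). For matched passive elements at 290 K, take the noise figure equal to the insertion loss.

7.93 dB

Convert to linear (a loss of L dB is a gain of −L dB): F_i = 10^(NF_i/10), G_i = 10^(G_i,dB/10)
  Stage 1: F_1 = 10^(0.889/10) = 1.227, G_1 = 10^(−0.889/10) = 0.8149
  Stage 2: F_2 = 10^(7.04/10) = 5.058, G_2 = 10^(15.4/10) = 34.67
Friis cascade:
  F = 1.227 + (5.058 − 1)/0.8149 = 6.207
NF = 10 log₁₀(6.207) = 7.93 dB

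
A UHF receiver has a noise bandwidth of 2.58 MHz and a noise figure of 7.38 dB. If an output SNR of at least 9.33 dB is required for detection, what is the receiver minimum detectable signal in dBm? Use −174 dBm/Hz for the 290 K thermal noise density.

−93.2 dBm

Sensitivity = −174 + 10 log₁₀(B) + NF + SNR_min
= −174 + 64.12 + 7.38 + 9.33
= −93.17 dBm → −93.2 dBm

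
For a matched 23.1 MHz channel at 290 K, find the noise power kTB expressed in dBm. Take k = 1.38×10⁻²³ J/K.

P_n = kTB = 1.38×10⁻²³ × 290 × 2.31×10⁷ = 9.24×10⁻¹⁴ W
In dBm: 10 log₁₀(9.24×10⁻¹⁴ / 10⁻³) = −100.3 dBm

−100.3 dBm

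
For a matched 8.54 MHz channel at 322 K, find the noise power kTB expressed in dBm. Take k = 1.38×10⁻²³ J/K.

P_n = kTB = 1.38×10⁻²³ × 322 × 8.54×10⁶ = 3.79×10⁻¹⁴ W
In dBm: 10 log₁₀(3.79×10⁻¹⁴ / 10⁻³) = −104.2 dBm

−104.2 dBm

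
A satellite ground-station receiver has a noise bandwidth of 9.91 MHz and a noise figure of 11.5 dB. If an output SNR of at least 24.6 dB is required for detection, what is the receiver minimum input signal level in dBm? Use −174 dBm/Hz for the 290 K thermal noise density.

Sensitivity = −174 + 10 log₁₀(B) + NF + SNR_min
= −174 + 69.96 + 11.5 + 24.6
= −67.94 dBm → −67.9 dBm

−67.9 dBm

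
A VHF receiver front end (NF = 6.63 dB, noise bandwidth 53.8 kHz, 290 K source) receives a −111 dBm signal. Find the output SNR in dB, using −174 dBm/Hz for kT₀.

9.1 dB

Noise floor: N = −174 + 10 log₁₀(B) + NF
10 log₁₀(5.38×10⁴) = 47.31 dB
N = −174 + 47.31 + 6.63 = −120.06 dBm
SNR = P_sig − N = −111 − (−120.06) = 9.06 dB → 9.1 dB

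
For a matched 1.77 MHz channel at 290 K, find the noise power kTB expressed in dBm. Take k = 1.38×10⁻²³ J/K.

−111.5 dBm

P_n = kTB = 1.38×10⁻²³ × 290 × 1.77×10⁶ = 7.08×10⁻¹⁵ W
In dBm: 10 log₁₀(7.08×10⁻¹⁵ / 10⁻³) = −111.5 dBm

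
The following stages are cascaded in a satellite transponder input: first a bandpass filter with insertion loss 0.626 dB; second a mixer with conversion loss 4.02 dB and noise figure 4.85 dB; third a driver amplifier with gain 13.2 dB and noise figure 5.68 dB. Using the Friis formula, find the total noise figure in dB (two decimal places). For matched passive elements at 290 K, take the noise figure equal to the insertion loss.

Convert to linear (a loss of L dB is a gain of −L dB): F_i = 10^(NF_i/10), G_i = 10^(G_i,dB/10)
  Stage 1: F_1 = 10^(0.626/10) = 1.155, G_1 = 10^(−0.626/10) = 0.8658
  Stage 2: F_2 = 10^(4.85/10) = 3.055, G_2 = 10^(−4.02/10) = 0.3963
  Stage 3: F_3 = 10^(5.68/10) = 3.698, G_3 = 10^(13.2/10) = 20.89
Friis cascade:
  F = 1.155 + (3.055 − 1)/0.8658 + (3.698 − 1)/0.3431 = 11.39
NF = 10 log₁₀(11.39) = 10.57 dB

10.57 dB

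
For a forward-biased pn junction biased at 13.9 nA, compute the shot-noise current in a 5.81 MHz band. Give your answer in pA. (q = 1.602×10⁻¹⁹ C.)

161 pA

I_n = √(2qI·B)
2qI·B = 2 × 1.602×10⁻¹⁹ × 1.39×10⁻⁸ × 5.81×10⁶ = 2.59×10⁻²⁰ A²
I_n = √(2.59×10⁻²⁰) = 1.61×10⁻¹⁰ A = 161 pA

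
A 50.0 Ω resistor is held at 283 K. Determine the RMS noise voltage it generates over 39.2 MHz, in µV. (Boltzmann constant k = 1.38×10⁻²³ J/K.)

5.53 µV

V_n = √(4kTRB)
4kTRB = 4 × 1.38×10⁻²³ × 283 × 5.00×10¹ × 3.92×10⁷ = 3.06×10⁻¹¹ V²
V_n = √(3.06×10⁻¹¹) = 5.53×10⁻⁶ V = 5.53 µV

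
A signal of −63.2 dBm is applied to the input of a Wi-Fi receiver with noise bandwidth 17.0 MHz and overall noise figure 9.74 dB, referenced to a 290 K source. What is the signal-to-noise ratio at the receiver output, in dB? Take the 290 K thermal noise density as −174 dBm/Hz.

Noise floor: N = −174 + 10 log₁₀(B) + NF
10 log₁₀(1.70×10⁷) = 72.3 dB
N = −174 + 72.3 + 9.74 = −91.96 dBm
SNR = P_sig − N = −63.2 − (−91.96) = 28.76 dB → 28.8 dB

28.8 dB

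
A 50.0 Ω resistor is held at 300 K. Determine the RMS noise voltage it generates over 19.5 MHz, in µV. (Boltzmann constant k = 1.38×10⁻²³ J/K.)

V_n = √(4kTRB)
4kTRB = 4 × 1.38×10⁻²³ × 300 × 5.00×10¹ × 1.95×10⁷ = 1.61×10⁻¹¹ V²
V_n = √(1.61×10⁻¹¹) = 4.02×10⁻⁶ V = 4.02 µV

4.02 µV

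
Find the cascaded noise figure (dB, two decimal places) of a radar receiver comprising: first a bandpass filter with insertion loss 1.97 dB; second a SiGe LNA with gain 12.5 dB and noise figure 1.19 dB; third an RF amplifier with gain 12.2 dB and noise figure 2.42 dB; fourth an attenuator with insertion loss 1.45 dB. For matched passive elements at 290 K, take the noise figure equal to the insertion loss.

Convert to linear (a loss of L dB is a gain of −L dB): F_i = 10^(NF_i/10), G_i = 10^(G_i,dB/10)
  Stage 1: F_1 = 10^(1.97/10) = 1.574, G_1 = 10^(−1.97/10) = 0.6353
  Stage 2: F_2 = 10^(1.19/10) = 1.315, G_2 = 10^(12.5/10) = 17.78
  Stage 3: F_3 = 10^(2.42/10) = 1.746, G_3 = 10^(12.2/10) = 16.60
  Stage 4: F_4 = 10^(1.45/10) = 1.396, G_4 = 10^(−1.45/10) = 0.7161
Friis cascade:
  F = 1.574 + (1.315 − 1)/0.6353 + (1.746 − 1)/11.30 + (1.396 − 1)/187.5 = 2.138
NF = 10 log₁₀(2.138) = 3.30 dB

3.30 dB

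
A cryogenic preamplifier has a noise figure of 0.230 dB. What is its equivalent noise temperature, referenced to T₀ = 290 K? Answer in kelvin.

F = 10^(0.230/10) = 1.05439
T_e = (F − 1)·T₀ = (1.05439 − 1) × 290 = 15.8 K

15.8 K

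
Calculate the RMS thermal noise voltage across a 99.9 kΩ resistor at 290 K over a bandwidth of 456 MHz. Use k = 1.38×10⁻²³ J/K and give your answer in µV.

V_n = √(4kTRB)
4kTRB = 4 × 1.38×10⁻²³ × 290 × 9.99×10⁴ × 4.56×10⁸ = 7.29×10⁻⁷ V²
V_n = √(7.29×10⁻⁷) = 8.54×10⁻⁴ V = 854 µV

854 µV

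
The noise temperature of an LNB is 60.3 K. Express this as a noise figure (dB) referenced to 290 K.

0.820 dB

F = 1 + T_e/T₀ = 1 + 60.3/290 = 1.20793
NF = 10 log₁₀(1.20793) = 0.820 dB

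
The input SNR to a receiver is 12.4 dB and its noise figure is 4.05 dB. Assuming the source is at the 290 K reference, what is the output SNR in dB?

8.35 dB

By definition F = SNR_in/SNR_out, so in dB: SNR_out = SNR_in − NF
SNR_out = 12.4 − 4.05 = 8.35 dB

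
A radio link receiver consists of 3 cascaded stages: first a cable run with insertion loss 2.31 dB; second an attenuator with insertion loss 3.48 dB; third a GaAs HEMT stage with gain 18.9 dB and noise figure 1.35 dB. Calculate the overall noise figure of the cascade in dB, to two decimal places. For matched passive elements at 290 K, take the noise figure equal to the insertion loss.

Convert to linear (a loss of L dB is a gain of −L dB): F_i = 10^(NF_i/10), G_i = 10^(G_i,dB/10)
  Stage 1: F_1 = 10^(2.31/10) = 1.702, G_1 = 10^(−2.31/10) = 0.5875
  Stage 2: F_2 = 10^(3.48/10) = 2.228, G_2 = 10^(−3.48/10) = 0.4487
  Stage 3: F_3 = 10^(1.35/10) = 1.365, G_3 = 10^(18.9/10) = 77.62
Friis cascade:
  F = 1.702 + (2.228 − 1)/0.5875 + (1.365 − 1)/0.2636 = 5.176
NF = 10 log₁₀(5.176) = 7.14 dB

7.14 dB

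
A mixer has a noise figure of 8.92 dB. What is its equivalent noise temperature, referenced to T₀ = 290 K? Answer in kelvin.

F = 10^(8.92/10) = 7.7983
T_e = (F − 1)·T₀ = (7.7983 − 1) × 290 = 1972 K

1972 K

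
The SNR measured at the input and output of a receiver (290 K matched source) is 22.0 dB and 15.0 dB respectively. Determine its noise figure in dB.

7.0 dB

NF (dB) = SNR_in(dB) − SNR_out(dB) when the source is at T₀
NF = 22.0 − 15.0 = 7.0 dB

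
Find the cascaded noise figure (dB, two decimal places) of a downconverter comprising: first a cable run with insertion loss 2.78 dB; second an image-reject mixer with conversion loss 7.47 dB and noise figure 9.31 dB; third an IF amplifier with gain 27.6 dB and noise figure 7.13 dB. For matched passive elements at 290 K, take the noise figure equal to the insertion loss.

17.80 dB

Convert to linear (a loss of L dB is a gain of −L dB): F_i = 10^(NF_i/10), G_i = 10^(G_i,dB/10)
  Stage 1: F_1 = 10^(2.78/10) = 1.897, G_1 = 10^(−2.78/10) = 0.5272
  Stage 2: F_2 = 10^(9.31/10) = 8.531, G_2 = 10^(−7.47/10) = 0.1791
  Stage 3: F_3 = 10^(7.13/10) = 5.164, G_3 = 10^(27.6/10) = 575.4
Friis cascade:
  F = 1.897 + (8.531 − 1)/0.5272 + (5.164 − 1)/0.09441 = 60.29
NF = 10 log₁₀(60.29) = 17.80 dB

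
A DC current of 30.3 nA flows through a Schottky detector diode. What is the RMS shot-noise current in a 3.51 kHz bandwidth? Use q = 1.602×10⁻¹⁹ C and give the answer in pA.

5.84 pA

I_n = √(2qI·B)
2qI·B = 2 × 1.602×10⁻¹⁹ × 3.03×10⁻⁸ × 3.51×10³ = 3.41×10⁻²³ A²
I_n = √(3.41×10⁻²³) = 5.84×10⁻¹² A = 5.84 pA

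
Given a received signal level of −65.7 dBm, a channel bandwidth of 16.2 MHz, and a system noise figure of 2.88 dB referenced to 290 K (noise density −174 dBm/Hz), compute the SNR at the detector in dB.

33.3 dB

Noise floor: N = −174 + 10 log₁₀(B) + NF
10 log₁₀(1.62×10⁷) = 72.1 dB
N = −174 + 72.1 + 2.88 = −99.02 dBm
SNR = P_sig − N = −65.7 − (−99.02) = 33.32 dB → 33.3 dB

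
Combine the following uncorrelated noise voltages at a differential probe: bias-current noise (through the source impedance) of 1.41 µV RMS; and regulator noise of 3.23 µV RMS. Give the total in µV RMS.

3.52 µV

Uncorrelated sources add in power (mean-square): V_tot = √(ΣV_i²)
V_tot = √[(1.41×10⁻⁶)² + (3.23×10⁻⁶)²] = 3.52×10⁻⁶ V = 3.52 µV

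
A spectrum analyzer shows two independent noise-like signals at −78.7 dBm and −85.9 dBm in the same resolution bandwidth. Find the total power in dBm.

Convert to linear, add, convert back:
P₁ = 1.35×10⁻¹¹ W, P₂ = 2.57×10⁻¹² W
P_tot = 1.61×10⁻¹¹ W → 10 log₁₀(P_tot / 10⁻³) = −77.9 dBm

−77.9 dBm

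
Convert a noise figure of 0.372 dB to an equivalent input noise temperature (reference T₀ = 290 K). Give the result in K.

F = 10^(0.372/10) = 1.08943
T_e = (F − 1)·T₀ = (1.08943 − 1) × 290 = 25.9 K

25.9 K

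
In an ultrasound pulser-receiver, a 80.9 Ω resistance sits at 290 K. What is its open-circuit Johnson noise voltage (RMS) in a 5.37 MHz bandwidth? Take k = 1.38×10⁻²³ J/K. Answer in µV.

2.64 µV

V_n = √(4kTRB)
4kTRB = 4 × 1.38×10⁻²³ × 290 × 8.09×10¹ × 5.37×10⁶ = 6.95×10⁻¹² V²
V_n = √(6.95×10⁻¹²) = 2.64×10⁻⁶ V = 2.64 µV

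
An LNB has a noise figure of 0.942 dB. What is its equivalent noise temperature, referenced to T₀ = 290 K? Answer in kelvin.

F = 10^(0.942/10) = 1.24222
T_e = (F − 1)·T₀ = (1.24222 − 1) × 290 = 70.2 K

70.2 K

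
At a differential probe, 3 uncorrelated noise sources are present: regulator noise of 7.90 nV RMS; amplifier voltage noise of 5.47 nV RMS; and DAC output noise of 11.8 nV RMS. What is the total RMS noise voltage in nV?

15.2 nV

Uncorrelated sources add in power (mean-square): V_tot = √(ΣV_i²)
V_tot = √[(7.90×10⁻⁹)² + (5.47×10⁻⁹)² + (1.18×10⁻⁸)²] = 1.52×10⁻⁸ V = 15.2 nV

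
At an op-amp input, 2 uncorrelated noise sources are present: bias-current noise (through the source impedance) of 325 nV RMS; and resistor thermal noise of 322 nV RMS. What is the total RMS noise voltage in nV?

458 nV

Uncorrelated sources add in power (mean-square): V_tot = √(ΣV_i²)
V_tot = √[(3.25×10⁻⁷)² + (3.22×10⁻⁷)²] = 4.58×10⁻⁷ V = 458 nV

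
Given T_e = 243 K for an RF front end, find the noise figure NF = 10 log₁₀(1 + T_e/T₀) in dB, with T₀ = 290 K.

2.64 dB

F = 1 + T_e/T₀ = 1 + 243/290 = 1.83793
NF = 10 log₁₀(1.83793) = 2.64 dB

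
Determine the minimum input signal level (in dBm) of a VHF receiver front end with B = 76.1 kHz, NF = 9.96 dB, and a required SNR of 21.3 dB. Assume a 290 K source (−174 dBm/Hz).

−93.9 dBm

Sensitivity = −174 + 10 log₁₀(B) + NF + SNR_min
= −174 + 48.81 + 9.96 + 21.3
= −93.93 dBm → −93.9 dBm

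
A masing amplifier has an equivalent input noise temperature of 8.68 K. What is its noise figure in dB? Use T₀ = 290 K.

0.128 dB

F = 1 + T_e/T₀ = 1 + 8.68/290 = 1.02993
NF = 10 log₁₀(1.02993) = 0.128 dB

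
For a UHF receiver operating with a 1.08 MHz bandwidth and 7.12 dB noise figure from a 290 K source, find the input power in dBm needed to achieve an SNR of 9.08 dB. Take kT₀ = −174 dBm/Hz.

−97.5 dBm

Sensitivity = −174 + 10 log₁₀(B) + NF + SNR_min
= −174 + 60.33 + 7.12 + 9.08
= −97.47 dBm → −97.5 dBm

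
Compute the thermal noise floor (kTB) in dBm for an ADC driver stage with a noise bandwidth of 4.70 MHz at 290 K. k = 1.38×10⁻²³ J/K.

−107.3 dBm

P_n = kTB = 1.38×10⁻²³ × 290 × 4.70×10⁶ = 1.88×10⁻¹⁴ W
In dBm: 10 log₁₀(1.88×10⁻¹⁴ / 10⁻³) = −107.3 dBm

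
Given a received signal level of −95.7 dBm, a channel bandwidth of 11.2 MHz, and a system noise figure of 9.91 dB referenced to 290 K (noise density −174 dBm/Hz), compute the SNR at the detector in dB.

Noise floor: N = −174 + 10 log₁₀(B) + NF
10 log₁₀(1.12×10⁷) = 70.49 dB
N = −174 + 70.49 + 9.91 = −93.60 dBm
SNR = P_sig − N = −95.7 − (−93.60) = −2.10 dB → −2.1 dB

−2.1 dB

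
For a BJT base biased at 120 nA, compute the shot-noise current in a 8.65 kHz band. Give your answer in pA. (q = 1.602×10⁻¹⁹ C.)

I_n = √(2qI·B)
2qI·B = 2 × 1.602×10⁻¹⁹ × 1.20×10⁻⁷ × 8.65×10³ = 3.33×10⁻²² A²
I_n = √(3.33×10⁻²²) = 1.82×10⁻¹¹ A = 18.2 pA

18.2 pA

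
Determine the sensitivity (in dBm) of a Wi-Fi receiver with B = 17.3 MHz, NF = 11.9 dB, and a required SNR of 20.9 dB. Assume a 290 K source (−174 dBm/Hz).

Sensitivity = −174 + 10 log₁₀(B) + NF + SNR_min
= −174 + 72.38 + 11.9 + 20.9
= −68.82 dBm → −68.8 dBm

−68.8 dBm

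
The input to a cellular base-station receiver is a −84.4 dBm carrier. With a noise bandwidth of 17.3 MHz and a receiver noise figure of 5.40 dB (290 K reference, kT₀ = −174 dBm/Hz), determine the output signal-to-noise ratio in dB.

11.8 dB

Noise floor: N = −174 + 10 log₁₀(B) + NF
10 log₁₀(1.73×10⁷) = 72.38 dB
N = −174 + 72.38 + 5.40 = −96.22 dBm
SNR = P_sig − N = −84.4 − (−96.22) = 11.82 dB → 11.8 dB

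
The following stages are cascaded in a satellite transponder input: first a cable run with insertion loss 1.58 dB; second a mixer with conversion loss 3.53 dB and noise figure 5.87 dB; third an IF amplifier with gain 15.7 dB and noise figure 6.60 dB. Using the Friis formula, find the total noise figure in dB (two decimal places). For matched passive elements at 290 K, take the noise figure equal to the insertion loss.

Convert to linear (a loss of L dB is a gain of −L dB): F_i = 10^(NF_i/10), G_i = 10^(G_i,dB/10)
  Stage 1: F_1 = 10^(1.58/10) = 1.439, G_1 = 10^(−1.58/10) = 0.6950
  Stage 2: F_2 = 10^(5.87/10) = 3.864, G_2 = 10^(−3.53/10) = 0.4436
  Stage 3: F_3 = 10^(6.60/10) = 4.571, G_3 = 10^(15.7/10) = 37.15
Friis cascade:
  F = 1.439 + (3.864 − 1)/0.6950 + (4.571 − 1)/0.3083 = 17.14
NF = 10 log₁₀(17.14) = 12.34 dB

12.34 dB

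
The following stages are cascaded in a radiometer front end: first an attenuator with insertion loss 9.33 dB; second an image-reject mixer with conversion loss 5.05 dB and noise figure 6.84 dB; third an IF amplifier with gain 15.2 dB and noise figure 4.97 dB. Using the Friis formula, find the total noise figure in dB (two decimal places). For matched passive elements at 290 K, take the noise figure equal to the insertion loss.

Convert to linear (a loss of L dB is a gain of −L dB): F_i = 10^(NF_i/10), G_i = 10^(G_i,dB/10)
  Stage 1: F_1 = 10^(9.33/10) = 8.570, G_1 = 10^(−9.33/10) = 0.1167
  Stage 2: F_2 = 10^(6.84/10) = 4.831, G_2 = 10^(−5.05/10) = 0.3126
  Stage 3: F_3 = 10^(4.97/10) = 3.141, G_3 = 10^(15.2/10) = 33.11
Friis cascade:
  F = 8.570 + (4.831 − 1)/0.1167 + (3.141 − 1)/0.03648 = 100.1
NF = 10 log₁₀(100.1) = 20.00 dB

20.00 dB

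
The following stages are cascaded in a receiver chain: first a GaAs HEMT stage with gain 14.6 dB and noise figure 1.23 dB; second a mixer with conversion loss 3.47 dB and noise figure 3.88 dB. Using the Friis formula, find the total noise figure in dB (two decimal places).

Convert to linear (a loss of L dB is a gain of −L dB): F_i = 10^(NF_i/10), G_i = 10^(G_i,dB/10)
  Stage 1: F_1 = 10^(1.23/10) = 1.327, G_1 = 10^(14.6/10) = 28.84
  Stage 2: F_2 = 10^(3.88/10) = 2.443, G_2 = 10^(−3.47/10) = 0.4498
Friis cascade:
  F = 1.327 + (2.443 − 1)/28.84 = 1.377
NF = 10 log₁₀(1.377) = 1.39 dB

1.39 dB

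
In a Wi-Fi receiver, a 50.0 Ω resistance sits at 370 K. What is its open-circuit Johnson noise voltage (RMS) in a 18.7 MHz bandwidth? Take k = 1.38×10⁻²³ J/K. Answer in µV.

V_n = √(4kTRB)
4kTRB = 4 × 1.38×10⁻²³ × 370 × 5.00×10¹ × 1.87×10⁷ = 1.91×10⁻¹¹ V²
V_n = √(1.91×10⁻¹¹) = 4.37×10⁻⁶ V = 4.37 µV

4.37 µV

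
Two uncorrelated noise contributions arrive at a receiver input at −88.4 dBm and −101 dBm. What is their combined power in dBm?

Convert to linear, add, convert back:
P₁ = 1.45×10⁻¹² W, P₂ = 7.94×10⁻¹⁴ W
P_tot = 1.52×10⁻¹² W → 10 log₁₀(P_tot / 10⁻³) = −88.2 dBm

−88.2 dBm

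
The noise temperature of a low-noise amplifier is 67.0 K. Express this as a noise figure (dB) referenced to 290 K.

0.903 dB

F = 1 + T_e/T₀ = 1 + 67.0/290 = 1.23103
NF = 10 log₁₀(1.23103) = 0.903 dB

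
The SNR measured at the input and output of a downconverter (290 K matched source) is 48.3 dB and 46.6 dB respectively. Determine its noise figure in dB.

NF (dB) = SNR_in(dB) − SNR_out(dB) when the source is at T₀
NF = 48.3 − 46.6 = 1.7 dB

1.7 dB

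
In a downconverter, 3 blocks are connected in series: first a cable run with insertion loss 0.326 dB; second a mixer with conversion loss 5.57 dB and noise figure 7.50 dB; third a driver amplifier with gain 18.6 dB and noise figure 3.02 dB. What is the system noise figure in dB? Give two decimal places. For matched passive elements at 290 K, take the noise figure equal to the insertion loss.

9.99 dB

Convert to linear (a loss of L dB is a gain of −L dB): F_i = 10^(NF_i/10), G_i = 10^(G_i,dB/10)
  Stage 1: F_1 = 10^(0.326/10) = 1.078, G_1 = 10^(−0.326/10) = 0.9277
  Stage 2: F_2 = 10^(7.50/10) = 5.623, G_2 = 10^(−5.57/10) = 0.2773
  Stage 3: F_3 = 10^(3.02/10) = 2.004, G_3 = 10^(18.6/10) = 72.44
Friis cascade:
  F = 1.078 + (5.623 − 1)/0.9277 + (2.004 − 1)/0.2573 = 9.966
NF = 10 log₁₀(9.966) = 9.99 dB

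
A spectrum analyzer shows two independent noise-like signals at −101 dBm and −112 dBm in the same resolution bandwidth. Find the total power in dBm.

−100.7 dBm

Convert to linear, add, convert back:
P₁ = 7.94×10⁻¹⁴ W, P₂ = 6.31×10⁻¹⁵ W
P_tot = 8.57×10⁻¹⁴ W → 10 log₁₀(P_tot / 10⁻³) = −100.7 dBm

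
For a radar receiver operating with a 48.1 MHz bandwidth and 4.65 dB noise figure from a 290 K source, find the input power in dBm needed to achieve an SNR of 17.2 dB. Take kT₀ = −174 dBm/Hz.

−75.3 dBm

Sensitivity = −174 + 10 log₁₀(B) + NF + SNR_min
= −174 + 76.82 + 4.65 + 17.2
= −75.33 dBm → −75.3 dBm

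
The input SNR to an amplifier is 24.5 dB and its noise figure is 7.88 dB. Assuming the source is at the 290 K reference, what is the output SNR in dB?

By definition F = SNR_in/SNR_out, so in dB: SNR_out = SNR_in − NF
SNR_out = 24.5 − 7.88 = 16.62 dB

16.62 dB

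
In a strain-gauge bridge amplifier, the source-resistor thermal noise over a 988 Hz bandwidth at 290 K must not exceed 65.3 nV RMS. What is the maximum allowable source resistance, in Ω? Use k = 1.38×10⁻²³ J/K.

Johnson–Nyquist: V_n = √(4kTRB) ⇒ R = V_n² / (4kTB)
4kTB = 4 × 1.38×10⁻²³ × 290 × 9.88×10² = 1.58×10⁻¹⁷
R = (6.53×10⁻⁸)² / 1.58×10⁻¹⁷ = 2.70×10² Ω = 270 Ω

270 Ω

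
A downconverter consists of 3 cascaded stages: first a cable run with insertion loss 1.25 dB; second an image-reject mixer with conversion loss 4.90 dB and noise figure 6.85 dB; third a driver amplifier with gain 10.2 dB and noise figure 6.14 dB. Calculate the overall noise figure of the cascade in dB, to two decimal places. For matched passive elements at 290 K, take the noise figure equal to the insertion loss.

Convert to linear (a loss of L dB is a gain of −L dB): F_i = 10^(NF_i/10), G_i = 10^(G_i,dB/10)
  Stage 1: F_1 = 10^(1.25/10) = 1.334, G_1 = 10^(−1.25/10) = 0.7499
  Stage 2: F_2 = 10^(6.85/10) = 4.842, G_2 = 10^(−4.90/10) = 0.3236
  Stage 3: F_3 = 10^(6.14/10) = 4.111, G_3 = 10^(10.2/10) = 10.47
Friis cascade:
  F = 1.334 + (4.842 − 1)/0.7499 + (4.111 − 1)/0.2427 = 19.28
NF = 10 log₁₀(19.28) = 12.85 dB

12.85 dB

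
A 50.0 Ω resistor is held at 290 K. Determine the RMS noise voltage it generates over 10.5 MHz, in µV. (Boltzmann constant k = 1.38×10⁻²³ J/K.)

V_n = √(4kTRB)
4kTRB = 4 × 1.38×10⁻²³ × 290 × 5.00×10¹ × 1.05×10⁷ = 8.40×10⁻¹² V²
V_n = √(8.40×10⁻¹²) = 2.90×10⁻⁶ V = 2.90 µV

2.90 µV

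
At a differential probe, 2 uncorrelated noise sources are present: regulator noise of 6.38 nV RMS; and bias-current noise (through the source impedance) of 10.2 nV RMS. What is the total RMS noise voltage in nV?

Uncorrelated sources add in power (mean-square): V_tot = √(ΣV_i²)
V_tot = √[(6.38×10⁻⁹)² + (1.02×10⁻⁸)²] = 1.20×10⁻⁸ V = 12.0 nV

12.0 nV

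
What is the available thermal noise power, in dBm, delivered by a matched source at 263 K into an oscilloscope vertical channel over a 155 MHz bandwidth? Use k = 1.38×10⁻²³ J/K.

−92.5 dBm

P_n = kTB = 1.38×10⁻²³ × 263 × 1.55×10⁸ = 5.63×10⁻¹³ W
In dBm: 10 log₁₀(5.63×10⁻¹³ / 10⁻³) = −92.5 dBm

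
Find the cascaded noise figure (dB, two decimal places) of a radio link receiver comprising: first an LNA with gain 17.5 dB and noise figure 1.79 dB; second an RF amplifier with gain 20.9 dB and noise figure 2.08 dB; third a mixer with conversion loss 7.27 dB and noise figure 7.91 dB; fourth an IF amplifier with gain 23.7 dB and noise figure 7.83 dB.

Convert to linear (a loss of L dB is a gain of −L dB): F_i = 10^(NF_i/10), G_i = 10^(G_i,dB/10)
  Stage 1: F_1 = 10^(1.79/10) = 1.510, G_1 = 10^(17.5/10) = 56.23
  Stage 2: F_2 = 10^(2.08/10) = 1.614, G_2 = 10^(20.9/10) = 123.0
  Stage 3: F_3 = 10^(7.91/10) = 6.180, G_3 = 10^(−7.27/10) = 0.1875
  Stage 4: F_4 = 10^(7.83/10) = 6.067, G_4 = 10^(23.7/10) = 234.4
Friis cascade:
  F = 1.510 + (1.614 − 1)/56.23 + (6.180 − 1)/6918 + (6.067 − 1)/1297 = 1.526
NF = 10 log₁₀(1.526) = 1.83 dB

1.83 dB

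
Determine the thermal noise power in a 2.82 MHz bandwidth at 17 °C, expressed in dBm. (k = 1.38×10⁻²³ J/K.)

T = 17 °C + 273.15 = 290.15 K
P_n = kTB = 1.38×10⁻²³ × 290.15 × 2.82×10⁶ = 1.13×10⁻¹⁴ W
In dBm: 10 log₁₀(1.13×10⁻¹⁴ / 10⁻³) = −109.5 dBm

−109.5 dBm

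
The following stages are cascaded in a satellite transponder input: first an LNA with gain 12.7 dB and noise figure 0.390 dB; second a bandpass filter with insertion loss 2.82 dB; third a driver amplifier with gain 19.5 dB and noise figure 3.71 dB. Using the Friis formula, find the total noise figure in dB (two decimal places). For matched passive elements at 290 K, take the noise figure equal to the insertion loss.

1.08 dB

Convert to linear (a loss of L dB is a gain of −L dB): F_i = 10^(NF_i/10), G_i = 10^(G_i,dB/10)
  Stage 1: F_1 = 10^(0.390/10) = 1.094, G_1 = 10^(12.7/10) = 18.62
  Stage 2: F_2 = 10^(2.82/10) = 1.914, G_2 = 10^(−2.82/10) = 0.5224
  Stage 3: F_3 = 10^(3.71/10) = 2.350, G_3 = 10^(19.5/10) = 89.13
Friis cascade:
  F = 1.094 + (1.914 − 1)/18.62 + (2.350 − 1)/9.727 = 1.282
NF = 10 log₁₀(1.282) = 1.08 dB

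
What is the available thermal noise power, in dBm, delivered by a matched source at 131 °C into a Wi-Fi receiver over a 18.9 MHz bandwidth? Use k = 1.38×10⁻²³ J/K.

−99.8 dBm

T = 131 °C + 273.15 = 404.15 K
P_n = kTB = 1.38×10⁻²³ × 404.15 × 1.89×10⁷ = 1.05×10⁻¹³ W
In dBm: 10 log₁₀(1.05×10⁻¹³ / 10⁻³) = −99.8 dBm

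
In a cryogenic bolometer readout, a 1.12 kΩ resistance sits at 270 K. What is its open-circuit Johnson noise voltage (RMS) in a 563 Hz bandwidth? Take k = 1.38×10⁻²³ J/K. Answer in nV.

96.9 nV

V_n = √(4kTRB)
4kTRB = 4 × 1.38×10⁻²³ × 270 × 1.12×10³ × 5.63×10² = 9.40×10⁻¹⁵ V²
V_n = √(9.40×10⁻¹⁵) = 9.69×10⁻⁸ V = 96.9 nV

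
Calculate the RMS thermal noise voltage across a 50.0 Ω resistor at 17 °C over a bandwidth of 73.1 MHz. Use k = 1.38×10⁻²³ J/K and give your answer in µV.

7.65 µV

T = 17 °C + 273.15 = 290.15 K
V_n = √(4kTRB)
4kTRB = 4 × 1.38×10⁻²³ × 290.15 × 5.00×10¹ × 7.31×10⁷ = 5.85×10⁻¹¹ V²
V_n = √(5.85×10⁻¹¹) = 7.65×10⁻⁶ V = 7.65 µV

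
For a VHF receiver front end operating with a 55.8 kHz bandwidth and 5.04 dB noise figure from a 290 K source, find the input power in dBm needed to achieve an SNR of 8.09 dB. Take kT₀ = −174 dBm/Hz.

Sensitivity = −174 + 10 log₁₀(B) + NF + SNR_min
= −174 + 47.47 + 5.04 + 8.09
= −113.40 dBm → −113.4 dBm

−113.4 dBm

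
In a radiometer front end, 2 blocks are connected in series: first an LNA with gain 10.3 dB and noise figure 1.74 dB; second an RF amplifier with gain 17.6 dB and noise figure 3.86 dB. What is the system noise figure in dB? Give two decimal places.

Convert to linear (a loss of L dB is a gain of −L dB): F_i = 10^(NF_i/10), G_i = 10^(G_i,dB/10)
  Stage 1: F_1 = 10^(1.74/10) = 1.493, G_1 = 10^(10.3/10) = 10.72
  Stage 2: F_2 = 10^(3.86/10) = 2.432, G_2 = 10^(17.6/10) = 57.54
Friis cascade:
  F = 1.493 + (2.432 − 1)/10.72 = 1.626
NF = 10 log₁₀(1.626) = 2.11 dB

2.11 dB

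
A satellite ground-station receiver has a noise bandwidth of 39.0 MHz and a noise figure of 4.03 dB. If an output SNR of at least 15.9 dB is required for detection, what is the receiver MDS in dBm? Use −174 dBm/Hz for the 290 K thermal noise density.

Sensitivity = −174 + 10 log₁₀(B) + NF + SNR_min
= −174 + 75.91 + 4.03 + 15.9
= −78.16 dBm → −78.2 dBm

−78.2 dBm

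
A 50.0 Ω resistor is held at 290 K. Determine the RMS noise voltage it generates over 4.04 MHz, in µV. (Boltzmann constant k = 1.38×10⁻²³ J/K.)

V_n = √(4kTRB)
4kTRB = 4 × 1.38×10⁻²³ × 290 × 5.00×10¹ × 4.04×10⁶ = 3.23×10⁻¹² V²
V_n = √(3.23×10⁻¹²) = 1.80×10⁻⁶ V = 1.80 µV

1.80 µV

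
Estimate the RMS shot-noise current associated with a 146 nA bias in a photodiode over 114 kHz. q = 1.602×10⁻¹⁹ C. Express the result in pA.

73.0 pA

I_n = √(2qI·B)
2qI·B = 2 × 1.602×10⁻¹⁹ × 1.46×10⁻⁷ × 1.14×10⁵ = 5.33×10⁻²¹ A²
I_n = √(5.33×10⁻²¹) = 7.30×10⁻¹¹ A = 73.0 pA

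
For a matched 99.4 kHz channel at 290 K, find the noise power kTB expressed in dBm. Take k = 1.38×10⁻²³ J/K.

P_n = kTB = 1.38×10⁻²³ × 290 × 9.94×10⁴ = 3.98×10⁻¹⁶ W
In dBm: 10 log₁₀(3.98×10⁻¹⁶ / 10⁻³) = −124.0 dBm

−124.0 dBm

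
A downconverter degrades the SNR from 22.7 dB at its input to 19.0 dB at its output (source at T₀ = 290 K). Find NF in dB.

NF (dB) = SNR_in(dB) − SNR_out(dB) when the source is at T₀
NF = 22.7 − 19.0 = 3.7 dB

3.7 dB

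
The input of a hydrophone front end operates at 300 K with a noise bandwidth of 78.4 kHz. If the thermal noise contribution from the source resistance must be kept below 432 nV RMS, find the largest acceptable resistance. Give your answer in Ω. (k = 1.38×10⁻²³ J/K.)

Johnson–Nyquist: V_n = √(4kTRB) ⇒ R = V_n² / (4kTB)
4kTB = 4 × 1.38×10⁻²³ × 300 × 7.84×10⁴ = 1.30×10⁻¹⁵
R = (4.32×10⁻⁷)² / 1.30×10⁻¹⁵ = 1.44×10² Ω = 144 Ω

144 Ω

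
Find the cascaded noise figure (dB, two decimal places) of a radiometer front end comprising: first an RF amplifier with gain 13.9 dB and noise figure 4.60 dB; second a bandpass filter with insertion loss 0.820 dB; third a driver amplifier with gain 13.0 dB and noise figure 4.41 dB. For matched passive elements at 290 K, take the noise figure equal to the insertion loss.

4.74 dB

Convert to linear (a loss of L dB is a gain of −L dB): F_i = 10^(NF_i/10), G_i = 10^(G_i,dB/10)
  Stage 1: F_1 = 10^(4.60/10) = 2.884, G_1 = 10^(13.9/10) = 24.55
  Stage 2: F_2 = 10^(0.820/10) = 1.208, G_2 = 10^(−0.820/10) = 0.8279
  Stage 3: F_3 = 10^(4.41/10) = 2.761, G_3 = 10^(13.0/10) = 19.95
Friis cascade:
  F = 2.884 + (1.208 − 1)/24.55 + (2.761 − 1)/20.32 = 2.979
NF = 10 log₁₀(2.979) = 4.74 dB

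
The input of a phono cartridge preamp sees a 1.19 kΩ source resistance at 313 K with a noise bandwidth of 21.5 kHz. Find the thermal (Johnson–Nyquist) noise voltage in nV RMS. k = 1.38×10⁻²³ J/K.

V_n = √(4kTRB)
4kTRB = 4 × 1.38×10⁻²³ × 313 × 1.19×10³ × 2.15×10⁴ = 4.42×10⁻¹³ V²
V_n = √(4.42×10⁻¹³) = 6.65×10⁻⁷ V = 665 nV

665 nV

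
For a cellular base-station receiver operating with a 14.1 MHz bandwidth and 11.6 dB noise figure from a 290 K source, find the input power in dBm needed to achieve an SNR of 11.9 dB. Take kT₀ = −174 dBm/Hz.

Sensitivity = −174 + 10 log₁₀(B) + NF + SNR_min
= −174 + 71.49 + 11.6 + 11.9
= −79.01 dBm → −79.0 dBm

−79.0 dBm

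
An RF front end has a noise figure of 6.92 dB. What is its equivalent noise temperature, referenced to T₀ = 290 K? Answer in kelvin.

1137 K

F = 10^(6.92/10) = 4.9204
T_e = (F − 1)·T₀ = (4.9204 − 1) × 290 = 1137 K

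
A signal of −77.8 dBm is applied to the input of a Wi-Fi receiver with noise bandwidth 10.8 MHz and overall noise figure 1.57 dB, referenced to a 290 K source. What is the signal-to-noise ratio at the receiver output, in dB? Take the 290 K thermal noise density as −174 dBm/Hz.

24.3 dB

Noise floor: N = −174 + 10 log₁₀(B) + NF
10 log₁₀(1.08×10⁷) = 70.33 dB
N = −174 + 70.33 + 1.57 = −102.10 dBm
SNR = P_sig − N = −77.8 − (−102.10) = 24.30 dB → 24.3 dB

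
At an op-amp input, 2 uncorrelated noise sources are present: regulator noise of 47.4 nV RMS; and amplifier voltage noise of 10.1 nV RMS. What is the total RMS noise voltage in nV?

48.5 nV

Uncorrelated sources add in power (mean-square): V_tot = √(ΣV_i²)
V_tot = √[(4.74×10⁻⁸)² + (1.01×10⁻⁸)²] = 4.85×10⁻⁸ V = 48.5 nV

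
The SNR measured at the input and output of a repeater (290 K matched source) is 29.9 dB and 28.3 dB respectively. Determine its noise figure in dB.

1.6 dB

NF (dB) = SNR_in(dB) − SNR_out(dB) when the source is at T₀
NF = 29.9 − 28.3 = 1.6 dB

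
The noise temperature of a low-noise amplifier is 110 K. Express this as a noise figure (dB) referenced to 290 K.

F = 1 + T_e/T₀ = 1 + 110/290 = 1.37931
NF = 10 log₁₀(1.37931) = 1.40 dB

1.40 dB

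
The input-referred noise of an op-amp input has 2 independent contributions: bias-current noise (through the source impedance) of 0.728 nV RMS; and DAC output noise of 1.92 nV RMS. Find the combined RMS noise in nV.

Uncorrelated sources add in power (mean-square): V_tot = √(ΣV_i²)
V_tot = √[(7.28×10⁻¹⁰)² + (1.92×10⁻⁹)²] = 2.05×10⁻⁹ V = 2.05 nV

2.05 nV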